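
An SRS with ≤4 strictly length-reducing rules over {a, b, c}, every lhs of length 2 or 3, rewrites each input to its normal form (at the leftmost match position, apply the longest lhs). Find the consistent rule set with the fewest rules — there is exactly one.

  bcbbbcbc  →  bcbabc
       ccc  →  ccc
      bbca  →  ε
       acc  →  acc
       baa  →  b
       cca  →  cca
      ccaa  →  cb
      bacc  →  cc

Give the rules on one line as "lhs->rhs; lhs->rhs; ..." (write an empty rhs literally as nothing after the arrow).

  | bcbbbcbc => bcbabc
  | ccc
  | bbca => aa => ε
  | acc

aa->; bac->c; bbc->a; caa->b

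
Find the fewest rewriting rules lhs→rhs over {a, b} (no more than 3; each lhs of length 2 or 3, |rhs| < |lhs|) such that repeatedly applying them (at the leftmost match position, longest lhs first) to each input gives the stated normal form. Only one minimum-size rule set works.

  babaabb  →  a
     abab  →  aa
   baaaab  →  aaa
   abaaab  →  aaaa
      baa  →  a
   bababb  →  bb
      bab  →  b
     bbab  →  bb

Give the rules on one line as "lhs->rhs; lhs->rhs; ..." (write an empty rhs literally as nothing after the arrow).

ab->a; ba->

  | babaabb => baabb => abb => ab => a
  | abab => aab => aa
  | baaaab => aaab => aaa
  | abaaab => aaaab => aaaa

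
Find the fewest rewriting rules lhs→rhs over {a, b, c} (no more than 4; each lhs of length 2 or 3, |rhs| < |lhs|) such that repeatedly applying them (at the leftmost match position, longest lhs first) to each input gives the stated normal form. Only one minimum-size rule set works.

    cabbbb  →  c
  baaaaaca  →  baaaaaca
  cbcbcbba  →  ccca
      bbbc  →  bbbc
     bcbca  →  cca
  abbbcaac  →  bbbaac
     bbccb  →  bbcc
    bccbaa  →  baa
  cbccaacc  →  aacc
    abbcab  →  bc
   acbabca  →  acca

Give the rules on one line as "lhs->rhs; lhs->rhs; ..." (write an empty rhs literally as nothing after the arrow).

  | cabbbb => cbbbb => cbbb => cbb => cb => c
  | baaaaaca
  | cbcbcbba => ccbcbba => cccbba => cccba => ccca
  | bbbc

ab->b; bcb->c; caa->aa; cb->c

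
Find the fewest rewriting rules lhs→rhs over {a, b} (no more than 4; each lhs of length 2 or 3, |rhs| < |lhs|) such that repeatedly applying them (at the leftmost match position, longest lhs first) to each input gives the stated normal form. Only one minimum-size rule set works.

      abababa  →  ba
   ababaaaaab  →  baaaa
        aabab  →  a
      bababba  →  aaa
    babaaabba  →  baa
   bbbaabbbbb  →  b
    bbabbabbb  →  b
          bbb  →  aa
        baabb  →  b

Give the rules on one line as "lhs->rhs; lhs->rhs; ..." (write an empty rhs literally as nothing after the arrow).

aab->a; ab->b; bb->b; bbb->aa

  | abababa => bababa => bbaba => baba => bba => ba
  | ababaaaaab => babaaaaab => bbaaaaab => baaaaab => baaaa
  | aabab => aab => a
  | bababba => bbabba => babba => bbba => aaa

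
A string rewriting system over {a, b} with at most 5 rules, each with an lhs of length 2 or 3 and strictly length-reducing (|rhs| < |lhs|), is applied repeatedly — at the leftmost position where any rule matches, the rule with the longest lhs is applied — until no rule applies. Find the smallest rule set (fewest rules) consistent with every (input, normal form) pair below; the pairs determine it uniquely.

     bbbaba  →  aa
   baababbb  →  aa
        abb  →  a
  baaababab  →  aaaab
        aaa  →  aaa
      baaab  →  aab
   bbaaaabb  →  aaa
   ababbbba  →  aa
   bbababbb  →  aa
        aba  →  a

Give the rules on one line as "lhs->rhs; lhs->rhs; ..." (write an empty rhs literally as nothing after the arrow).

  | bbbaba => baba => aa
  | baababbb => ababbb => aabb => aa
  | abb => a
  | baaababab => aababab => aaaab

ba->; bab->a; bb->; bba->ab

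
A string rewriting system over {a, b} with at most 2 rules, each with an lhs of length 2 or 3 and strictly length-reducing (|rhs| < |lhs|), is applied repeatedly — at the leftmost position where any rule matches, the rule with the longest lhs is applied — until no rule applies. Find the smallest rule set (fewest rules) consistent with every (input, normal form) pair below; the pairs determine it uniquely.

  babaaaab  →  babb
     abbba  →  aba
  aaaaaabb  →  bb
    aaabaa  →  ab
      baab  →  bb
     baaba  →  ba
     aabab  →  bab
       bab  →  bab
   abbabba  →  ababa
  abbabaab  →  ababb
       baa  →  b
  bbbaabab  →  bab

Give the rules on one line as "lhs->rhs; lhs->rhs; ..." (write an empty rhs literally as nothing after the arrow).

  | babaaaab => babaab => babb
  | abbba => abba => aba
  | aaaaaabb => aaaabb => aabb => bb
  | aaabaa => abaa => ab

aa->; bba->ba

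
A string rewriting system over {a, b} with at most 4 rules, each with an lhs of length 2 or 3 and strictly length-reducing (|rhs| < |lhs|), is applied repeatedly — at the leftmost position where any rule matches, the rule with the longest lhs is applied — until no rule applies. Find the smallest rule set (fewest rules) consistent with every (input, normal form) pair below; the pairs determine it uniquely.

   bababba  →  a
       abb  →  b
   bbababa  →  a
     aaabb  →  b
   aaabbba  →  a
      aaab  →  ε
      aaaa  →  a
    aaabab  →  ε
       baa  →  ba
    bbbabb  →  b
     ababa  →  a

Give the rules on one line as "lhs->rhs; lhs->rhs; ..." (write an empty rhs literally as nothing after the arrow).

aa->a; ab->; bb->a

  | bababba => babba => bba => aa => a
  | abb => b
  | bbababa => aababa => ababa => aba => a
  | aaabb => aabb => abb => b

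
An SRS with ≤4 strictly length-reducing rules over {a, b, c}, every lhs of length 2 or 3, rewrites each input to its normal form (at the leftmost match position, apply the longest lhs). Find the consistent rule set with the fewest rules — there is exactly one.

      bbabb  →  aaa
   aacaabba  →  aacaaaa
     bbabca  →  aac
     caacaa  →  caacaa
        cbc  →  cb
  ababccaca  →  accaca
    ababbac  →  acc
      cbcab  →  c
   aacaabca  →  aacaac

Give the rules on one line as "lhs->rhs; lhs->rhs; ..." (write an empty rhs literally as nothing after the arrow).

ba->c; bab->; bb->a; bc->b

  | bbabb => aabb => aaa
  | aacaabba => aacaaaa
  | bbabca => aabca => aaba => aac
  | caacaa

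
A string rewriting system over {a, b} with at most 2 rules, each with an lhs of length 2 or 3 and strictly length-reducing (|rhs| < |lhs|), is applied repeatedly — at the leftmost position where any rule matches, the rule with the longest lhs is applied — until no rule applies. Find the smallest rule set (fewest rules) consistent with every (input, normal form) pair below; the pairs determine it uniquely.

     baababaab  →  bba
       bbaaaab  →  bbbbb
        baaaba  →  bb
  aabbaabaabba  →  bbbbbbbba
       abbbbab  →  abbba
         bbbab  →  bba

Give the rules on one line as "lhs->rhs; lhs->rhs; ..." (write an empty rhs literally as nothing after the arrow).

  | baababaab => bbbabaab => bbaaab => bbbab => bba
  | bbaaaab => bbbaab => bbbbb
  | baaaba => bbaba => baa => bb
  | aabbaabaabba => bbbaabaabba => bbbbbaabba => bbbbbbbba

aa->b; bab->a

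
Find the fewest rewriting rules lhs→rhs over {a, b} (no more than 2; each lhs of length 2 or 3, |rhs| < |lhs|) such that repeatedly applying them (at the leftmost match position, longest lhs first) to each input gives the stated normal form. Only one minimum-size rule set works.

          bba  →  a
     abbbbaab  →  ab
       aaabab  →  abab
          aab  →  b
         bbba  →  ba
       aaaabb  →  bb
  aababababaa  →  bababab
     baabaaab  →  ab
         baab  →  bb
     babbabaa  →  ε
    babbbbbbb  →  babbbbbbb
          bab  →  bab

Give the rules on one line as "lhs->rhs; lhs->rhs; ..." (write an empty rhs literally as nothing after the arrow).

aa->; bba->a

  | bba => a
  | abbbbaab => abbaab => aaab => ab
  | aaabab => abab
  | aab => b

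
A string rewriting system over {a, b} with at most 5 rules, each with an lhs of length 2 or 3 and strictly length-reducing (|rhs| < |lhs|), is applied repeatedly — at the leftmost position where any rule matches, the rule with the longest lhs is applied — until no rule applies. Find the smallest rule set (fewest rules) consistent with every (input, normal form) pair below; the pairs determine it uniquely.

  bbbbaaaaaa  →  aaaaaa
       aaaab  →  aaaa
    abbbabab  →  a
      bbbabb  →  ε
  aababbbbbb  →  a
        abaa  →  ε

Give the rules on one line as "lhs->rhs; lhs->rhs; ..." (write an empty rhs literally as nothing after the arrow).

ab->a; aba->b; ba->; bb->

  | bbbbaaaaaa => bbaaaaaa => aaaaaa
  | aaaab => aaaa
  | abbbabab => abbabab => ababab => bbab => ab => a
  | bbbabb => babb => bb => ε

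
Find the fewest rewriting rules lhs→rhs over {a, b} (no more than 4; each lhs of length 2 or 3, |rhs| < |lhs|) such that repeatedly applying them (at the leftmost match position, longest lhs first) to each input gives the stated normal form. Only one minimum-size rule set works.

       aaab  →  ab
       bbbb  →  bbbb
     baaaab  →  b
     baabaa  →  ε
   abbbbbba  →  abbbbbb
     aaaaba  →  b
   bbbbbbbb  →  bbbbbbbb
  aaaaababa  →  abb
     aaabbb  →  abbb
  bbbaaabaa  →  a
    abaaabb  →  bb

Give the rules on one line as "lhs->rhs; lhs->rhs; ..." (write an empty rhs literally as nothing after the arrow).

  | aaab => ab
  | bbbb
  | baaaab => aaaab => aab => b
  | baabaa => aabaa => baa => aa => ε

aa->; ba->b; baa->aa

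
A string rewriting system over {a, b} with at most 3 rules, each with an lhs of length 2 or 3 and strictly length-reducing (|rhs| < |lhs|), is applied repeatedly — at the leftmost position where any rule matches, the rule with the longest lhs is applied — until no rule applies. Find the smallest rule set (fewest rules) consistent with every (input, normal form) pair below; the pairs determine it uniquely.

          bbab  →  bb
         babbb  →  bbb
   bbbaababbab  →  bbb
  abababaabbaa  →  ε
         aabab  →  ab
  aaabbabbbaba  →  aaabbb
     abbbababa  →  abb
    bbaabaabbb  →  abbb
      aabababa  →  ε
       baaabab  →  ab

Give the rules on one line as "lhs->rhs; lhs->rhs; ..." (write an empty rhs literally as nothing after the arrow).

aba->; ba->

  | bbab => bb
  | babbb => bbb
  | bbbaababbab => bbababbab => bbabbab => bbbab => bbb
  | abababaabbaa => babaabbaa => baabbaa => abbaa => aba => ε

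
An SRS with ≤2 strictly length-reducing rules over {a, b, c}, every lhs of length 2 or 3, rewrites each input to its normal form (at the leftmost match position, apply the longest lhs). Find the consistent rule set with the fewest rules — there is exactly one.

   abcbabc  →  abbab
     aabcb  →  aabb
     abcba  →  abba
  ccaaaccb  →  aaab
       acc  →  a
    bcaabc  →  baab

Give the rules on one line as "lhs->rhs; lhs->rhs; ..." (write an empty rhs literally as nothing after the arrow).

  | abcbabc => abbabc => abbab
  | aabcb => aabb
  | abcba => abba
  | ccaaaccb => aaaccb => aaab

bc->b; cc->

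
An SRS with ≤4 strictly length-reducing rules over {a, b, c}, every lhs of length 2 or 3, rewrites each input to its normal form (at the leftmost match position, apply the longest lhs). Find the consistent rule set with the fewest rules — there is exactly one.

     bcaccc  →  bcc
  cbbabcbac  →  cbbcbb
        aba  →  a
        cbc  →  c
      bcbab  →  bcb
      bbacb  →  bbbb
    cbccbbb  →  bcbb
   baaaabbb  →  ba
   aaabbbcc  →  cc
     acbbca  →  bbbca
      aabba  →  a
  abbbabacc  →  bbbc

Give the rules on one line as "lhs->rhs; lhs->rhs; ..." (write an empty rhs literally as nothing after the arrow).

  | bcaccc => bcbcc => bcc
  | cbbabcbac => cbbcbac => cbbcbb
  | aba => a
  | cbc => c

ab->; ac->b; cbc->c; ccb->bc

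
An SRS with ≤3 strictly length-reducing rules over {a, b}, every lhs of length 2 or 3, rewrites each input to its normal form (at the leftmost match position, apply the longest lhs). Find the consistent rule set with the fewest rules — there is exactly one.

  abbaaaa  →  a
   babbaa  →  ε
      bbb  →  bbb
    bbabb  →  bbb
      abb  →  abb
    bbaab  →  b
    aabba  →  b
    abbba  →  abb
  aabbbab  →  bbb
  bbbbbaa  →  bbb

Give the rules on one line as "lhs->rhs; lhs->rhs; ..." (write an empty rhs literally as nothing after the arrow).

  | abbaaaa => abaaa => aaa => a
  | babbaa => bbaa => ba => ε
  | bbb
  | bbabb => bbb

aa->; ba->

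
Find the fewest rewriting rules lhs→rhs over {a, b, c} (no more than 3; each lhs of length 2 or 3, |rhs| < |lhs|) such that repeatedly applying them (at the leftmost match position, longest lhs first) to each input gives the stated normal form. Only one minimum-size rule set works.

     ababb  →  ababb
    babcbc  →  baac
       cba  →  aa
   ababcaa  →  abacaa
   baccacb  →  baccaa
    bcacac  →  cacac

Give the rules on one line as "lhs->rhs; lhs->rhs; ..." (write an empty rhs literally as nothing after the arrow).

  | ababb
  | babcbc => bacbc => baac
  | cba => aa
  | ababcaa => abacaa

bc->c; cb->a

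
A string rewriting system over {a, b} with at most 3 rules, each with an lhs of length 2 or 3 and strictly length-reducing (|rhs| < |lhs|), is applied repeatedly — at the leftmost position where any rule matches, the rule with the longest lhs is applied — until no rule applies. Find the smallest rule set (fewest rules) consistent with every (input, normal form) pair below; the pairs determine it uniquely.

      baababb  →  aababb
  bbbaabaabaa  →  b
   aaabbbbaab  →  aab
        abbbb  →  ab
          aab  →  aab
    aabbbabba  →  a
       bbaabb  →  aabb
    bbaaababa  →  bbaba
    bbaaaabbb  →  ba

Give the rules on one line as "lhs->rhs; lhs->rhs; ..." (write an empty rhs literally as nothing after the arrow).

aaa->b; baa->aa; bbb->

  | baababb => aababb
  | bbbaabaabaa => aabaabaa => aaaabaa => babaa => baaa => aaa => b
  | aaabbbbaab => bbbbbaab => bbaab => baab => aab
  | abbbb => ab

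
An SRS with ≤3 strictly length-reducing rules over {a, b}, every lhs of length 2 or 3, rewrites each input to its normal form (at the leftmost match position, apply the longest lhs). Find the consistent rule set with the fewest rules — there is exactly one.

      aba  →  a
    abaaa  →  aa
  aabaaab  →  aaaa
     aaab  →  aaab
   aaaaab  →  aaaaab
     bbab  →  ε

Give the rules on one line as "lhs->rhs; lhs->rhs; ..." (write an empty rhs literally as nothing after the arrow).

  | aba => a
  | abaaa => aaba => aa
  | aabaaab => aaabab => aaaa
  | aaab

ba->; baa->ab; bab->a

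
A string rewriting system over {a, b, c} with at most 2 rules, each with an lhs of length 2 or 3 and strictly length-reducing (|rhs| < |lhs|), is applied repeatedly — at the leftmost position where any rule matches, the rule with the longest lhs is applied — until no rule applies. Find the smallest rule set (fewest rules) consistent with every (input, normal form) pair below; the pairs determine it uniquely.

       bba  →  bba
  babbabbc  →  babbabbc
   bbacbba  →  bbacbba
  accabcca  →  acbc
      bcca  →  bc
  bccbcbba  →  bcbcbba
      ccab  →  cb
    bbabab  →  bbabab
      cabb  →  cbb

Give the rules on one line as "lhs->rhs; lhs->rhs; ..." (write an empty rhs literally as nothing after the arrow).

ca->c; cc->c

  | bba
  | babbabbc
  | bbacbba
  | accabcca => acabcca => acbcca => acbca => acbc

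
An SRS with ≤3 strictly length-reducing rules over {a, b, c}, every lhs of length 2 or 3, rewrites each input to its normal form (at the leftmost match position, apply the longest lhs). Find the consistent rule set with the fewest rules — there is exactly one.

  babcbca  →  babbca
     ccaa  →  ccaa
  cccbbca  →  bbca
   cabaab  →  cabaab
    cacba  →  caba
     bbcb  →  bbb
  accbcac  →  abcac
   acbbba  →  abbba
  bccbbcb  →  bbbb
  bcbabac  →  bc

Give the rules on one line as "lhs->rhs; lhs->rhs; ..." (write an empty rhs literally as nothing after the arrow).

bac->c; cb->b

  | babcbca => babbca
  | ccaa
  | cccbbca => ccbbca => cbbca => bbca
  | cabaab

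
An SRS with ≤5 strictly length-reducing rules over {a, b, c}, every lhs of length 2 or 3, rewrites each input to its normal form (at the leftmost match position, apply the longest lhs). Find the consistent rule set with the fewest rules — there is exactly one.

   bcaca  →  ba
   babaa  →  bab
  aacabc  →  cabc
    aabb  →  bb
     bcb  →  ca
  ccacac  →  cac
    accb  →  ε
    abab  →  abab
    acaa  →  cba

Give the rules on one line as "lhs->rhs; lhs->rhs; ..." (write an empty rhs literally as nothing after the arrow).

aa->; aca->cb; bcb->ca; ccb->a

  | bcaca => bccb => ba
  | babaa => bab
  | aacabc => cabc
  | aabb => bb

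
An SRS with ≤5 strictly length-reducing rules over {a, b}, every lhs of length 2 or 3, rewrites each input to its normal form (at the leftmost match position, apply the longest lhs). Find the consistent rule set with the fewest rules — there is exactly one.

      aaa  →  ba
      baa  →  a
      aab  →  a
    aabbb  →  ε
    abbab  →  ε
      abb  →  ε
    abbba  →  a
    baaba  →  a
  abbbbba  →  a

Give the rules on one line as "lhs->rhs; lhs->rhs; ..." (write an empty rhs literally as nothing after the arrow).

  | aaa => ba
  | baa => bb => a
  | aab => bb => a
  | aabbb => bbbb => abb => ab => ε

aa->b; ab->; abb->ab; bb->a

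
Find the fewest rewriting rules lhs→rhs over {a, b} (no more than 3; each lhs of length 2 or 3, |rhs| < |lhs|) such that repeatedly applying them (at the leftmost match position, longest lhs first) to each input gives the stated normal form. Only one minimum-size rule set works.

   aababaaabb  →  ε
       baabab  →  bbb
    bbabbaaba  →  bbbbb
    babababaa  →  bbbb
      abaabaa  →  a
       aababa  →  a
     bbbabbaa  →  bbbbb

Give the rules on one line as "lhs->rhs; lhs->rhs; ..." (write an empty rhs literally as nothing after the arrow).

aa->a; abb->; ba->b

  | aababaaabb => ababaaabb => abbaaabb => aaabb => aabb => abb => ε
  | baabab => babab => bbab => bbb
  | bbabbaaba => bbbbaaba => bbbbaba => bbbbba => bbbbb
  | babababaa => bbababaa => bbbabaa => bbbbaa => bbbba => bbbb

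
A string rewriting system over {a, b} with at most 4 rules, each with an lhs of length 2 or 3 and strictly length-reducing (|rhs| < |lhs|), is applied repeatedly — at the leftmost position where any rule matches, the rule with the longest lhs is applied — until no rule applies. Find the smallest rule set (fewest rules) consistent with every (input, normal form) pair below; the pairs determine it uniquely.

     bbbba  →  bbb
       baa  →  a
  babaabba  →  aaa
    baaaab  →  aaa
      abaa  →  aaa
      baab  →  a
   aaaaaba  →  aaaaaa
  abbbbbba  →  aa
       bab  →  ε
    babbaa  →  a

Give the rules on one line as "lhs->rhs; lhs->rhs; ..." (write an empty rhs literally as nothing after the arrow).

  | bbbba => bbb
  | baa => a
  | babaabba => aabba => aaba => aaa
  | baaaab => aaab => aaa

ab->a; ba->; bab->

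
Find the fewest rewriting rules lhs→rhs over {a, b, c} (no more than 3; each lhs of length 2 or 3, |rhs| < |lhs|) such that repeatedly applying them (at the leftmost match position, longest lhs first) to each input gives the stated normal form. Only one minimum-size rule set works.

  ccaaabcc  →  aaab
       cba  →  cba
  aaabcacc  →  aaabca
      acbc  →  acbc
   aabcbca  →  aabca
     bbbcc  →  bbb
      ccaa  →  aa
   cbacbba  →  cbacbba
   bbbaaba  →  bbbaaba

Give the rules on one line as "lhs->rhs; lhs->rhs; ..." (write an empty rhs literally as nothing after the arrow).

  | ccaaabcc => aaabcc => aaab
  | cba
  | aaabcacc => aaabca
  | acbc

bcb->b; cc->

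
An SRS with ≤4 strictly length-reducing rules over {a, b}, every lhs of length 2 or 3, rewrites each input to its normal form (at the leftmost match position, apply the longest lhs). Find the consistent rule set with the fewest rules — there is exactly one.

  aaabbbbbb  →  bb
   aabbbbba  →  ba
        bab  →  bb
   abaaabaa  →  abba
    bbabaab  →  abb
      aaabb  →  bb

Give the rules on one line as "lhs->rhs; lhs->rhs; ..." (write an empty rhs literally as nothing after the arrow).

aa->a; aab->b; bab->bb; bbb->ab

  | aaabbbbbb => aabbbbbb => bbbbbb => abbbb => aabb => bb
  | aabbbbba => bbbbba => abbba => aaba => ba
  | bab => bb
  | abaaabaa => abaabaa => abbaa => abba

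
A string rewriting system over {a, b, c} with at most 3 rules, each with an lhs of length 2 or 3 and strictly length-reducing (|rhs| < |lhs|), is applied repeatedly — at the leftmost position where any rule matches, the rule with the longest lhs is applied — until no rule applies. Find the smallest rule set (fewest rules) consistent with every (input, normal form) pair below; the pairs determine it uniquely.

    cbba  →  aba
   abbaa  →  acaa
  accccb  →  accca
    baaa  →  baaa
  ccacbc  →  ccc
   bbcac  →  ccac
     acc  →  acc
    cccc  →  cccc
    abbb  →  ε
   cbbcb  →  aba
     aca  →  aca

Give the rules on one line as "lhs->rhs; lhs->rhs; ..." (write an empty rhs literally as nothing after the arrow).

acb->; bb->c; cb->a

  | cbba => aba
  | abbaa => acaa
  | accccb => accca
  | baaa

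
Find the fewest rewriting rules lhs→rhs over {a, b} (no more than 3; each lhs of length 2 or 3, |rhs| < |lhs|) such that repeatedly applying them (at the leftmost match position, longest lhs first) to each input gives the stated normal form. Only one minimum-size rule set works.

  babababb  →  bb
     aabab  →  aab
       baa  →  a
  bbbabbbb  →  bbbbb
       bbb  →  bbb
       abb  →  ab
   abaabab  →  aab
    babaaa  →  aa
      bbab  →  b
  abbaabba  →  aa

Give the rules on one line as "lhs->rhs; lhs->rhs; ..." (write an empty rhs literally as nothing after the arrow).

abb->ab; ba->; bba->

  | babababb => bababb => babb => bb
  | aabab => aab
  | baa => a
  | bbbabbbb => bbbbb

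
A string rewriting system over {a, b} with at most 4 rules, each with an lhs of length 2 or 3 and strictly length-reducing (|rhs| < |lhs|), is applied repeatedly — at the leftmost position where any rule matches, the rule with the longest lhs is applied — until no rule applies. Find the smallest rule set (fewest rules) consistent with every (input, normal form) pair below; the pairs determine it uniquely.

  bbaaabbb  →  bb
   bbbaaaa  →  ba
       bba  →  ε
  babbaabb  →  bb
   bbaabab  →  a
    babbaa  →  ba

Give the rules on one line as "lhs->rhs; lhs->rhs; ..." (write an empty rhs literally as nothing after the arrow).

aa->a; aab->; bab->; bba->

  | bbaaabbb => aabbb => bb
  | bbbaaaa => baaa => baa => ba
  | bba => ε
  | babbaabb => baabb => bb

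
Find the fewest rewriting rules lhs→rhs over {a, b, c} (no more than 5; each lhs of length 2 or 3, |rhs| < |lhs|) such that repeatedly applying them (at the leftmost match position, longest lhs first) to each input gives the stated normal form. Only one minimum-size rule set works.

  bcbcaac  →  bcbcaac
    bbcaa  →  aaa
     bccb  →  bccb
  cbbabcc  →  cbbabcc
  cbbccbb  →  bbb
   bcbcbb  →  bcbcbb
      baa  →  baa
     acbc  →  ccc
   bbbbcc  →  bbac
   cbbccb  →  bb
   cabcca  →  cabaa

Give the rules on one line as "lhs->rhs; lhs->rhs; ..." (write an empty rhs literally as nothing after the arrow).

  | bcbcaac
  | bbcaa => aaa
  | bccb
  | cbbabcc

acb->cc; bbc->a; cac->b; cca->aa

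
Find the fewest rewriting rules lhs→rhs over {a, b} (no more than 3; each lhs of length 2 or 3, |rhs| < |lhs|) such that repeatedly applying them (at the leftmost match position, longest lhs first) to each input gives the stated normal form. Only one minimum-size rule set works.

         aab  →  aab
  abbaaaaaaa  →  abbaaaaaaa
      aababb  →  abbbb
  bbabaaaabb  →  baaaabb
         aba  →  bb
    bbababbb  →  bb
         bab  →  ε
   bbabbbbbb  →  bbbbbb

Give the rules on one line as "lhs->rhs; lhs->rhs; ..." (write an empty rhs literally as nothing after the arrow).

aba->bb; bab->

  | aab
  | abbaaaaaaa
  | aababb => abbbb
  | bbabaaaabb => baaaabb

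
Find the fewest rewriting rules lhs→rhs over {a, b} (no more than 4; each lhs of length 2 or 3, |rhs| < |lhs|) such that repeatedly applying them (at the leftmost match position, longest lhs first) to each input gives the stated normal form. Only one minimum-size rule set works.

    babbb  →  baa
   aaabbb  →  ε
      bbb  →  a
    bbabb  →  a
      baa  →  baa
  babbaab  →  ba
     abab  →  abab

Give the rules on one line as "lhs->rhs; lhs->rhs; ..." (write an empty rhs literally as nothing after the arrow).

aab->bb; bb->; bbb->a

  | babbb => baa
  | aaabbb => abbbb => aab => bb => ε
  | bbb => a
  | bbabb => abb => a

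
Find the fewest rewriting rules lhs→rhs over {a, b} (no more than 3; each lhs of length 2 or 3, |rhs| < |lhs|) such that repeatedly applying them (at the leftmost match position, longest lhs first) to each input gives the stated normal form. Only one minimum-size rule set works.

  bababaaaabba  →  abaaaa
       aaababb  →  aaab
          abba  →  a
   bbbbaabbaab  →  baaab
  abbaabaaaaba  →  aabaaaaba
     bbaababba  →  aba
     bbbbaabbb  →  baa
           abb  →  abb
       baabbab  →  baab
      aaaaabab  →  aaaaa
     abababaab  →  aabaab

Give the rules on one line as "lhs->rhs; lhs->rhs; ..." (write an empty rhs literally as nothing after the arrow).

  | bababaaaabba => abaaaabba => abaaaa
  | aaababb => aaab
  | abba => a
  | bbbbaabbaab => baabbaab => baaab

bab->; bba->; bbb->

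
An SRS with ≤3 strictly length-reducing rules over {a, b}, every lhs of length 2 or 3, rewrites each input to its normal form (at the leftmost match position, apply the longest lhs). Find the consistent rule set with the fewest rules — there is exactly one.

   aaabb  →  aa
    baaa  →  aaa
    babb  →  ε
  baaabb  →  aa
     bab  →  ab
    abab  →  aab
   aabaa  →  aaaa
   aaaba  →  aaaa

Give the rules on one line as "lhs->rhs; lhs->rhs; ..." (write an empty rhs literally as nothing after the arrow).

abb->; ba->a

  | aaabb => aa
  | baaa => aaa
  | babb => abb => ε
  | baaabb => aaabb => aa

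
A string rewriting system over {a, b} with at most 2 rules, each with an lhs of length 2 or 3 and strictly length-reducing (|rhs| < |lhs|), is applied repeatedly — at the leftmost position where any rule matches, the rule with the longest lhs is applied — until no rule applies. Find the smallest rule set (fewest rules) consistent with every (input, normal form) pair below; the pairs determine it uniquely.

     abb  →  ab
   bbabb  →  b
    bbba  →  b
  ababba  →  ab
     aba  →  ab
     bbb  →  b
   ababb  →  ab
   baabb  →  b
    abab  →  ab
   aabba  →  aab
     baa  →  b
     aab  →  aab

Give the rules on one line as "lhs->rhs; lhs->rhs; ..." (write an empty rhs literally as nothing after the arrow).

ba->b; bb->b

  | abb => ab
  | bbabb => babb => bbb => bb => b
  | bbba => bba => ba => b
  | ababba => abbba => abba => aba => ab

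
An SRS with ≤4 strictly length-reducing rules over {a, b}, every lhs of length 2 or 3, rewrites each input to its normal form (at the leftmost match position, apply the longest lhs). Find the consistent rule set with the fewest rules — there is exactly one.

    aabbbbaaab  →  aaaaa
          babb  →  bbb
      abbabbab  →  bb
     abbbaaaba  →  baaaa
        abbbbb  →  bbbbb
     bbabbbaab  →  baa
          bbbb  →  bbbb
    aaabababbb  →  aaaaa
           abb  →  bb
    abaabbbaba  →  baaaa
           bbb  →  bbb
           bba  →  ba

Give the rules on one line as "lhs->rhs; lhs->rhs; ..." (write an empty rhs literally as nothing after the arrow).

  | aabbbbaaab => aabbbaaab => aabbaaab => aabaaab => aaaaab => aaaaa
  | babb => bbb
  | abbabbab => bbabbab => babbab => bbbab => bbab => bab => bb
  | abbbaaaba => bbbaaaba => bbaaaba => baaaba => baaaa

aab->aa; ab->b; bba->ba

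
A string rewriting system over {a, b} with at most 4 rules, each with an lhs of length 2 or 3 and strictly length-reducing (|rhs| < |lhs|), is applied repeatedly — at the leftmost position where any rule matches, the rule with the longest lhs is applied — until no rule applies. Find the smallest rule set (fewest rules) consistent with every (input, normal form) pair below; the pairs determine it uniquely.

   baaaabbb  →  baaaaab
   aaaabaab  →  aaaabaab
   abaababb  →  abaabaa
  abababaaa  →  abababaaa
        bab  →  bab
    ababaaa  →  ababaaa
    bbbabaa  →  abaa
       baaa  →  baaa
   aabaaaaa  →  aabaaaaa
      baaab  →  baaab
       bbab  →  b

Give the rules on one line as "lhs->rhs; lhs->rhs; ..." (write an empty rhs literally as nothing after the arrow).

abb->aa; bba->; bbb->

  | baaaabbb => baaaaab
  | aaaabaab
  | abaababb => abaabaa
  | abababaaa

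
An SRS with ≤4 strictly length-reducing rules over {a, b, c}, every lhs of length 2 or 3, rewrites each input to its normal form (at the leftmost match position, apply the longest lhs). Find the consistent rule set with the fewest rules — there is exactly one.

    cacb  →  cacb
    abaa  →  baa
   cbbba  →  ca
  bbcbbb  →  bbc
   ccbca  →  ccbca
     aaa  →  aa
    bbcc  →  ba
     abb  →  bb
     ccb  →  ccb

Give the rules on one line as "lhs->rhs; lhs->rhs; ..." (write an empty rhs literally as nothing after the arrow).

  | cacb
  | abaa => baa
  | cbbba => ca
  | bbcbbb => bbc

aaa->aa; ab->b; bbb->; bcc->a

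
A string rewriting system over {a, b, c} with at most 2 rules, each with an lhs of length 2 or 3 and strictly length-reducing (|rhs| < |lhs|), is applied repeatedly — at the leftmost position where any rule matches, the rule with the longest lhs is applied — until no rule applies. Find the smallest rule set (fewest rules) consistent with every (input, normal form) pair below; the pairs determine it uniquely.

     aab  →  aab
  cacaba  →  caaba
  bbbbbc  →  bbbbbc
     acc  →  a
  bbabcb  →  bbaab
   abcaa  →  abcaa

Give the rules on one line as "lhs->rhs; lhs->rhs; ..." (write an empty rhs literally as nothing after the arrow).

ac->a; bcb->ab

  | aab
  | cacaba => caaba
  | bbbbbc
  | acc => ac => a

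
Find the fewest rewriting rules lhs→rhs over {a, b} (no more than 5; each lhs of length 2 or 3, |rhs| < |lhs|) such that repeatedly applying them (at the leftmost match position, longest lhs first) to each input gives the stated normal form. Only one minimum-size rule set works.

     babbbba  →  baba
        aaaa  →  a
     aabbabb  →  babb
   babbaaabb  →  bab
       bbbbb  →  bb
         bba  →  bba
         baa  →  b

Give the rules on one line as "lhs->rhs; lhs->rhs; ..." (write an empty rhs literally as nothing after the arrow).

  | babbbba => baba
  | aaaa => a
  | aabbabb => babb
  | babbaaabb => babbbb => bab

aa->; aaa->; aab->; bbb->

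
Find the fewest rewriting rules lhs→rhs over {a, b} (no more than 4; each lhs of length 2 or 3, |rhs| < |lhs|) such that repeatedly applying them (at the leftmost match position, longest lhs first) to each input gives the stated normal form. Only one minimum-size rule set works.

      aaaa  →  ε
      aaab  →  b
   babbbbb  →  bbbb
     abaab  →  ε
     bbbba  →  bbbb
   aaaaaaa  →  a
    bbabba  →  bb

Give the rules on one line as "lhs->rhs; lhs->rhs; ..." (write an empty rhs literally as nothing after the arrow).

  | aaaa => aa => ε
  | aaab => ab => b
  | babbbbb => bbbb
  | abaab => baab => bab => ε

aa->; ab->b; ba->b; bab->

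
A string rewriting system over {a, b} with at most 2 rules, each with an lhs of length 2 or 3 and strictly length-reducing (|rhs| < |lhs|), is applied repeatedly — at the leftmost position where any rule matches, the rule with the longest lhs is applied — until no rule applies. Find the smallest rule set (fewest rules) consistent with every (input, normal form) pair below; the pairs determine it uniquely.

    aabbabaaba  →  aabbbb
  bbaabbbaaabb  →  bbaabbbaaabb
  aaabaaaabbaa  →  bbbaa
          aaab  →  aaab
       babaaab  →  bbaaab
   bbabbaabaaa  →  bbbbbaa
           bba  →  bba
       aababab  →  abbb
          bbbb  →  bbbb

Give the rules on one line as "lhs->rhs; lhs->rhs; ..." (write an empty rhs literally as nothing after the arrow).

  | aabbabaaba => aabbbaaba => aabbbab => aabbbb
  | bbaabbbaaabb
  | aaabaaaabbaa => aabaaabbaa => abaabbaa => babbaa => bbbaa
  | aaab

aba->b; bab->bb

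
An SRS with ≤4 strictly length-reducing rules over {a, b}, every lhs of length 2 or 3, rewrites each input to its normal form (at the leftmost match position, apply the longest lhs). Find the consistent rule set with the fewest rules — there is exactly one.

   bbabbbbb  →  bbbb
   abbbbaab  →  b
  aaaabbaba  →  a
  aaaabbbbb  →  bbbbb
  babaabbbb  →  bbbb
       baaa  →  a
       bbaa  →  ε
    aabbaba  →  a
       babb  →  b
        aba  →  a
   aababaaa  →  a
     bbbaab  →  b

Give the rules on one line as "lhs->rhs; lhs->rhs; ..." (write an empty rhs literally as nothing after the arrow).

  | bbabbbbb => babbbbb => abbbbb => bbbb
  | abbbbaab => bbbaab => bbaab => baab => aab => b
  | aaaabbaba => aabbaba => bbaba => baba => aba => a
  | aaaabbbbb => aabbbbb => bbbbb

aa->; ab->; ba->a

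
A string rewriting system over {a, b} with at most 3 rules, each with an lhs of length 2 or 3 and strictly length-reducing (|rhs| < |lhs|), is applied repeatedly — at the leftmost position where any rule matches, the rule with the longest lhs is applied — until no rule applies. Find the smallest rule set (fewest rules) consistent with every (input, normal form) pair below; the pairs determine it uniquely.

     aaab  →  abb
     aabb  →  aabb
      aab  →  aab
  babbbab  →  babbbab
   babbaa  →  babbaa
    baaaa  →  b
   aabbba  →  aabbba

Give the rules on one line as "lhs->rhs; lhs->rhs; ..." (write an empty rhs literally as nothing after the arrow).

  | aaab => abb
  | aabb
  | aab
  | babbbab

aaa->ab; aba->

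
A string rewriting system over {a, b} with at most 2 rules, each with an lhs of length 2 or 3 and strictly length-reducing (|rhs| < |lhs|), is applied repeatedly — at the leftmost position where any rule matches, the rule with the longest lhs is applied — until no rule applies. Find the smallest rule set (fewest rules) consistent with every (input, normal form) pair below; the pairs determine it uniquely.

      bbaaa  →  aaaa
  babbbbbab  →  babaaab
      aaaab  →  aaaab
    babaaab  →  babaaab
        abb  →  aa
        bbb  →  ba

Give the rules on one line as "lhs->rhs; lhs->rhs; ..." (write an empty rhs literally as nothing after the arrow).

  | bbaaa => aaaa
  | babbbbbab => bababbab => babaaab
  | aaaab
  | babaaab

bb->a; bbb->ba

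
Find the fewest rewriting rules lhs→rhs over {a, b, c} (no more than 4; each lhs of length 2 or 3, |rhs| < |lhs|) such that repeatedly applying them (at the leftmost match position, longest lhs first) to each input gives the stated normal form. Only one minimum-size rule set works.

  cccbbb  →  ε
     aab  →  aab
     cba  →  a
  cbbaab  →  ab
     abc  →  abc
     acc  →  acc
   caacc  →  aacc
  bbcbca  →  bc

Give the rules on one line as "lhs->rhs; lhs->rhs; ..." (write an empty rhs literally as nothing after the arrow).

  | cccbbb => ccbb => cb => ε
  | aab
  | cba => a
  | cbbaab => baab => cab => ab

ba->c; ca->a; cb->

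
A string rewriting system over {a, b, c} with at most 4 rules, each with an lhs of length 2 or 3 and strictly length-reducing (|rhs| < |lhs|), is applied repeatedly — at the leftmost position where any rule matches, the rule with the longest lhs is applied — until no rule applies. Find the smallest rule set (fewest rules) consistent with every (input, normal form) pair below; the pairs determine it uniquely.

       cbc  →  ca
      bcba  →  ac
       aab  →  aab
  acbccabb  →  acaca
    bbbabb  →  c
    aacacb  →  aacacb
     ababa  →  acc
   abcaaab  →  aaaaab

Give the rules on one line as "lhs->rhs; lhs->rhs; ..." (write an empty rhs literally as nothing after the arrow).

ba->c; bb->; bc->a

  | cbc => ca
  | bcba => aba => ac
  | aab
  | acbccabb => acacabb => acaca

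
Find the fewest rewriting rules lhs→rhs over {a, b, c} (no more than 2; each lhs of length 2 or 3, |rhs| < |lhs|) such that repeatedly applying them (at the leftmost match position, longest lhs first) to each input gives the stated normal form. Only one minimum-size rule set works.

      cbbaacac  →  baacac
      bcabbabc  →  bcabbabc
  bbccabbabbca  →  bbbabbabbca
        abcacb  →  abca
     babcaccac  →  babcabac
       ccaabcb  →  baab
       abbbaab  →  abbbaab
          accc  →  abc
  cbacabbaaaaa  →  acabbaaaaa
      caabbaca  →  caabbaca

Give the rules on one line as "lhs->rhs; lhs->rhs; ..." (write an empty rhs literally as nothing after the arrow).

  | cbbaacac => baacac
  | bcabbabc
  | bbccabbabbca => bbbabbabbca
  | abcacb => abca

cb->; cc->b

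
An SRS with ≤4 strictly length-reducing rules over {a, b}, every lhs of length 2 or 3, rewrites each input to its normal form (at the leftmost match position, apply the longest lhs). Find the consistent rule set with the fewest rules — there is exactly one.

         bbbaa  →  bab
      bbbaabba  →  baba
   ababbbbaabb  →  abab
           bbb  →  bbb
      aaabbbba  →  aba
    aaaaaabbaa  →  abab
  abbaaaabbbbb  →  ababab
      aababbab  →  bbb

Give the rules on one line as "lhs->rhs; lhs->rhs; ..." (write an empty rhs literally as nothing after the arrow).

  | bbbaa => baaa => bab
  | bbbaabba => baaabba => babbba => babba => baba
  | ababbbbaabb => ababbbaabb => ababbaabb => ababaabb => ababbbb => ababbb => ababb => abab
  | bbb

aa->b; aaa->ab; abb->ab; bba->aa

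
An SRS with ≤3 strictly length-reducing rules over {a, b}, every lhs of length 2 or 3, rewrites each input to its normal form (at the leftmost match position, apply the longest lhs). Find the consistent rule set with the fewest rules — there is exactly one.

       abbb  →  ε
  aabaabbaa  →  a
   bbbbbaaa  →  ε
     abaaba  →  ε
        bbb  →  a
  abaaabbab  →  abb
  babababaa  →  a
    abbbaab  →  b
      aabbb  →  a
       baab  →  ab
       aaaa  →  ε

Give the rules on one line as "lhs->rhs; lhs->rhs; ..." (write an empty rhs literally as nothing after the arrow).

aa->; ba->; bbb->a

  | abbb => aa => ε
  | aabaabbaa => baabbaa => abbaa => aba => a
  | bbbbbaaa => abbaaa => abaa => aa => ε
  | abaaba => aaba => ba => ε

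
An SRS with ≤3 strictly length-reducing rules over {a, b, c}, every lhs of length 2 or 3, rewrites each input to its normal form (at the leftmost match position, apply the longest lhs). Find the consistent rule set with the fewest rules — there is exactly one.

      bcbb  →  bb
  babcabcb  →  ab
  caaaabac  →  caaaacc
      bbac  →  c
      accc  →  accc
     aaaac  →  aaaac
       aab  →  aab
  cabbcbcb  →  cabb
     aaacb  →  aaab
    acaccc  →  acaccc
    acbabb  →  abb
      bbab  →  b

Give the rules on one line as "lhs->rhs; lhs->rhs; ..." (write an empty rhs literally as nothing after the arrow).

ba->c; bc->; cb->b

  | bcbb => bb
  | babcabcb => cbcabcb => bcabcb => abcb => ab
  | caaaabac => caaaacc
  | bbac => bcc => c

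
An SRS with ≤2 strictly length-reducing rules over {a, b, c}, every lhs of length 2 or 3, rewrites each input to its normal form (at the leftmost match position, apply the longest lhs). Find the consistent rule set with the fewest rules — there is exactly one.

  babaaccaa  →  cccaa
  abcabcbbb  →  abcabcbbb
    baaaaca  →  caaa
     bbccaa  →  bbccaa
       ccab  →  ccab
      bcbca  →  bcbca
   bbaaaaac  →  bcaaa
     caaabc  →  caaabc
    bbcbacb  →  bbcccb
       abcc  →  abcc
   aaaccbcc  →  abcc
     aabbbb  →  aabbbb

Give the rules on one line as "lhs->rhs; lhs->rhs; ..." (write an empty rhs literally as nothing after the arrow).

  | babaaccaa => cbaaccaa => ccaccaa => cccaa
  | abcabcbbb
  | baaaaca => caaaca => caaa
  | bbccaa

ac->; ba->c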